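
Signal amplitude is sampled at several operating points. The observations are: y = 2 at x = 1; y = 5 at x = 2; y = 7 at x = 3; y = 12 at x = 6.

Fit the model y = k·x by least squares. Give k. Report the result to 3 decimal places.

k = 2.100

From the data, Σx·x = 50.
Right-hand side: Σx·y = 105.
k = 105/50 = 2.1.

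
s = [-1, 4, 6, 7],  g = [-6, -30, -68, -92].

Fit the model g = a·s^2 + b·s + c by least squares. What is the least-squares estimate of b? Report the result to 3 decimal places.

b = 1.098

Entries of AᵀA: Σs^2·s^2 = 3954, Σs^2·s = 622, Σs^2 = 102, Σs·s = 102, Σs = 16, Σ1 = 4.
Moment sums: Σs^2·g = -7442, Σs·g = -1166, Σg = -196.
AᵀA·[a, b, c]ᵀ = Aᵀg becomes [[3954, 622, 102]; [622, 102, 16]; [102, 16, 4]]·[a, b, c]ᵀ = [-7442, -1166, -196]ᵀ.
Inverting the 3×3 Gram matrix, [a, b, c]ᵀ = [-5562/2809, 3085/2809, -8150/2809]ᵀ.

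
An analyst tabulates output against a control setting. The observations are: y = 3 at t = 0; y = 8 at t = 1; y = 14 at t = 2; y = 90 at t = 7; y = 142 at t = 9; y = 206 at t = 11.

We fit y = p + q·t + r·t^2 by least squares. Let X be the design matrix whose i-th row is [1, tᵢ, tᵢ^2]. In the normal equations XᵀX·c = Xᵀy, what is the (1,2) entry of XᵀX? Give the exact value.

30

Row 1 ↔ basis 1, column 2 ↔ basis t, so (XᵀX)_{1,2} = Σᵢ t = (1)·(0) + (1)·(1) + (1)·(2) + (1)·(7) + (1)·(9) + (1)·(11) = 30.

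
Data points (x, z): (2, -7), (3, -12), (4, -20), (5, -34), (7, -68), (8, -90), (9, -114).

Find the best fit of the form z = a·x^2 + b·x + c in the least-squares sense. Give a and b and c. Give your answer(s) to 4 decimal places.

a = -1.6096, b = 2.2542, c = -4.4970

The normal system AᵀA·[a, b, c]ᵀ = Aᵀz is [[14036, 1808, 248]; [1808, 248, 38]; [248, 38, 7]]·[a, b, c]ᵀ = [-19632, -2522, -345]ᵀ.
Row-reducing yields a = -4090/2541, b = 5728/2541, c = -3809/847.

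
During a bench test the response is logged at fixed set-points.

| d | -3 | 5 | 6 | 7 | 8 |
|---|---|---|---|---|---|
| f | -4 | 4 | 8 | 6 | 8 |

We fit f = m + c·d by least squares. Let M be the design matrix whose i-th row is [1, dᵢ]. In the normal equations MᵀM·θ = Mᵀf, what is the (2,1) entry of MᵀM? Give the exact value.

Row 2 ↔ basis d, column 1 ↔ basis 1, so (MᵀM)_{2,1} = Σᵢ d = (-3)·(1) + (5)·(1) + (6)·(1) + (7)·(1) + (8)·(1) = 23.

23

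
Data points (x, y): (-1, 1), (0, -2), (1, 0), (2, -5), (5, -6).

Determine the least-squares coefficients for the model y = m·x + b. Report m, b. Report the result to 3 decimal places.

m = -1.142, b = -0.802

Setting ∂/∂m … = 0 gives: 31·m + 7·b = -41;  7·m + 5·b = -12.
(Σx·x = 31, Σx = 7, Σ1 = 5, Σx·y = -41, Σy = -12.)
Determinant 31·5 − 7² = 106.
m = ((-41)·5 − 7·(-12))/106 = -121/106; b = (31·(-12) − 7·(-41))/106 = -85/106.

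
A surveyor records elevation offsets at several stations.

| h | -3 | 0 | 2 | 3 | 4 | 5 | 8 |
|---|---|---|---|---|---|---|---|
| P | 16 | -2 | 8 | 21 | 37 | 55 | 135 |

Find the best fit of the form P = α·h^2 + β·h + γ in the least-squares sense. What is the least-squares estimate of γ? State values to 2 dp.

γ = -0.42

AᵀA·[α, β, γ]ᵀ = AᵀP reads: 5155·α + 709·β + 127·γ = 10972;  709·α + 127·β + 19·γ = 1534;  127·α + 19·β + 7·γ = 270.
Solving the 3×3 system (Gaussian elimination) gives α = 96988/48027, β = 13899/16009, γ = -20347/48027.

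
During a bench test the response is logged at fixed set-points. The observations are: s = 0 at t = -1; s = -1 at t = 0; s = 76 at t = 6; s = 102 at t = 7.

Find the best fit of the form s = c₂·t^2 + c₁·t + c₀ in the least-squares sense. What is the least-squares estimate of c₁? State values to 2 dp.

The normal system AᵀA·[c₂, c₁, c₀]ᵀ = Aᵀs is [[3698, 558, 86]; [558, 86, 12]; [86, 12, 4]]·[c₂, c₁, c₀]ᵀ = [7734, 1170, 177]ᵀ.
Inverting the 3×3 Gram matrix, [c₂, c₁, c₀]ᵀ = [27/14, 423/350, -21/25]ᵀ.

c₁ = 1.21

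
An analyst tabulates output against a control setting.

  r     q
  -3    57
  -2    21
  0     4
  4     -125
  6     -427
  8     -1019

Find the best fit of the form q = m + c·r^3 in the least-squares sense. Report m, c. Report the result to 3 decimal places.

Forming AᵀA = [[6, 757]; [757, 313689]] and Aᵀq = [-1489, -623667]ᵀ gives AᵀA·[m, c]ᵀ = Aᵀq.
Δ = 6·313689 − 757² = 1309085.
m = ((-1489)·313689 − 757·(-623667))/1309085 = 5032998/1309085; c = (6·(-623667) − 757·(-1489))/1309085 = -2614829/1309085.

m = 3.845, c = -1.997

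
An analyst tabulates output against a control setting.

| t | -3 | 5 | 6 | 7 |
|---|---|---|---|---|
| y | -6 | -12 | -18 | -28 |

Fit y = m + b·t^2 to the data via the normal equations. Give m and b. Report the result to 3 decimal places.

From the data, Σ1 = 4, Σt^2 = 119, Σt^2·t^2 = 4403.
For Xᵀy: Σy = -64, Σt^2·y = -2374.
XᵀX·[m, b]ᵀ = Xᵀy becomes [[4, 119]; [119, 4403]]·[m, b]ᵀ = [-64, -2374]ᵀ.
Determinant 4·4403 − 119² = 3451.
m = ((-64)·4403 − 119·(-2374))/3451 = 6/29; b = (4·(-2374) − 119·(-64))/3451 = -1880/3451.

m = 0.207, b = -0.545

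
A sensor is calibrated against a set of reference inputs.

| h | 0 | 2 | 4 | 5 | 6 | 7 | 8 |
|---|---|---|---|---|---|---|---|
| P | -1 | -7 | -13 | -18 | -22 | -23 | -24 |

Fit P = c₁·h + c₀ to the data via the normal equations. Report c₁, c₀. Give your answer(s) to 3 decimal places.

Forming AᵀA = [[194, 32]; [32, 7]] and AᵀP = [-641, -108]ᵀ gives AᵀA·[c₁, c₀]ᵀ = AᵀP.
Eliminating c₀: 7·(row 1) − 32·(row 2) gives 334·c₁ = 7·(-641) − 32·(-108) = -1031, so c₁ = -1031/334.
Then c₀ = ((-108) − 32·(-1031/334))/7 = -220/167.

c₁ = -3.087, c₀ = -1.317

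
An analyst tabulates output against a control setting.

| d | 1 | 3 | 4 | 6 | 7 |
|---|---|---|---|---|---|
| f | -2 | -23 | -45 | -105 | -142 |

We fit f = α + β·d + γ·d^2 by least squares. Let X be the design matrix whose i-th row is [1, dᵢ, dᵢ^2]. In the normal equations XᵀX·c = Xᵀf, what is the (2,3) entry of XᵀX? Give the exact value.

651

Row 2 ↔ basis d, column 3 ↔ basis d^2, so (XᵀX)_{2,3} = Σᵢ (d)·(d^2) = (1)·(1) + (3)·(9) + (4)·(16) + (6)·(36) + (7)·(49) = 651.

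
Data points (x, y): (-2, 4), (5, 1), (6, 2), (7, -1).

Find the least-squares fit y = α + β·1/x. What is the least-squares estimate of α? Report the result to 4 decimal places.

Entries of MᵀM: Σ1 = 4, Σ1/x = 1/105, Σ1/x·1/x = 7457/22050.
For Mᵀy: Σy = 6, Σ1/x·y = -169/105.
det = 4·(7457/22050) − (1/105)² = 1657/1225.
α = (6·(7457/22050) − (1/105)·(-169/105))/(1657/1225) = 22540/14913; β = (4·(-169/105) − (1/105)·6)/(1657/1225) = -23870/4971.

α = 1.5114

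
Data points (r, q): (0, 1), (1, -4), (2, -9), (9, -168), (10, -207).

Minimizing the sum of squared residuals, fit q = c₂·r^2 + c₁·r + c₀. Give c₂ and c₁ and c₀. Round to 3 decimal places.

With design matrix A, AᵀA = [[16578, 1738, 186]; [1738, 186, 22]; [186, 22, 5]] and Aᵀq = [-34348, -3604, -387]ᵀ.
Solving the 3×3 system (Gaussian elimination) gives c₂ = -19587/9938, c₁ = -9887/9938, c₀ = 1469/4969.

c₂ = -1.971, c₁ = -0.995, c₀ = 0.296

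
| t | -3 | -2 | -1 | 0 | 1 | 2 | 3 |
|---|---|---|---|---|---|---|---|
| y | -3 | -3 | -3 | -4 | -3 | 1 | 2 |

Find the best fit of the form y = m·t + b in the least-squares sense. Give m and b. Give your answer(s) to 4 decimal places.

The normal equations are: 28·m + 0·b = 23;  0·m + 7·b = -13.
Eliminating b: 7·(row 1) − 0·(row 2) gives 196·m = 7·23 − 0·(-13) = 161, so m = 23/28.
Then b = ((-13) − 0·(23/28))/7 = -13/7.

m = 0.8214, b = -1.8571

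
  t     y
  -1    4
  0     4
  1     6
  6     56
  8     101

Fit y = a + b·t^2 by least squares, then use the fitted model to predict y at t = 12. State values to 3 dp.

The normal system MᵀM·[a, b]ᵀ = Mᵀy is [[5, 102]; [102, 5394]]·[a, b]ᵀ = [171, 8490]ᵀ.
det = 5·5394 − 102² = 16566.
a = (171·5394 − 102·8490)/16566 = 9399/2761; b = (5·8490 − 102·171)/16566 = 4168/2761.
At t = 12: ŷ = (9399/2761)·(1) + (4168/2761)·(144) = 609591/2761.

ŷ = 220.786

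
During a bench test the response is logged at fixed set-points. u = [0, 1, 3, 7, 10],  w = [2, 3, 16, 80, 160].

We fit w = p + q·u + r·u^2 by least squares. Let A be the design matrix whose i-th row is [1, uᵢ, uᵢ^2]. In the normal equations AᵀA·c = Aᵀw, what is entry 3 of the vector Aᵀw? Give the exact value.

Entry 3 ↔ basis u^2, so (Aᵀw)_{3} = Σᵢ (u^2)·wᵢ = (0)·(2) + (1)·(3) + (9)·(16) + (49)·(80) + (100)·(160) = 20067.

20067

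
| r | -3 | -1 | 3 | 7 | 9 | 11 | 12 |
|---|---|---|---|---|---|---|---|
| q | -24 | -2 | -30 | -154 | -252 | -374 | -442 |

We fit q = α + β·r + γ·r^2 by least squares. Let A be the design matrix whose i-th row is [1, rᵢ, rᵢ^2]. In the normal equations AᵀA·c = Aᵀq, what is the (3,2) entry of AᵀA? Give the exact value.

4130

Row 3 ↔ basis r^2, column 2 ↔ basis r, so (AᵀA)_{3,2} = Σᵢ (r^2)·(r) = (9)·(-3) + (1)·(-1) + (9)·(3) + (49)·(7) + (81)·(9) + (121)·(11) + (144)·(12) = 4130.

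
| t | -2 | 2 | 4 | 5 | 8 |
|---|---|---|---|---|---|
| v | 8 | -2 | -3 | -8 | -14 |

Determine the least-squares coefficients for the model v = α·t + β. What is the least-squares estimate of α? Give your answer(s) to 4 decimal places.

Forming AᵀA = [[113, 17]; [17, 5]] and Aᵀv = [-184, -19]ᵀ gives AᵀA·[α, β]ᵀ = Aᵀv.
det = 113·5 − 17² = 276.
α = ((-184)·5 − 17·(-19))/276 = -199/92; β = (113·(-19) − 17·(-184))/276 = 327/92.

α = -2.1630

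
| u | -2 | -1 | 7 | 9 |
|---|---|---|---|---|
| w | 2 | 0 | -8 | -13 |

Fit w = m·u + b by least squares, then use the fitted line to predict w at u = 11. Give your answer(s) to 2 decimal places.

Forming AᵀA = [[135, 13]; [13, 4]] and Aᵀw = [-177, -19]ᵀ gives AᵀA·[m, b]ᵀ = Aᵀw.
Eliminating b: 4·(row 1) − 13·(row 2) gives 371·m = 4·(-177) − 13·(-19) = -461, so m = -461/371.
Then b = ((-19) − 13·(-461/371))/4 = -264/371.
At u = 11: ŵ = (-461/371)·(11) + (-264/371)·(1) = -5335/371.

ŵ = -14.38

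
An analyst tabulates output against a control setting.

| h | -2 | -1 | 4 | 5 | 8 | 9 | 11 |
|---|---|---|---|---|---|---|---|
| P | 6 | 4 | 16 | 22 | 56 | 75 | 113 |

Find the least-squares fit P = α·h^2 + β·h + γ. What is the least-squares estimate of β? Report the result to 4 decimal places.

Normal-equation sums: Σh^2·h^2 = 26196, Σh^2·h = 2752, Σh^2 = 312, Σh·h = 312, Σh = 34, Σ1 = 7.
Right-hand side: Σh^2·P = 24166, Σh·P = 2524, ΣP = 292.
So AᵀA·[α, β, γ]ᵀ = AᵀP: [[26196, 2752, 312]; [2752, 312, 34]; [312, 34, 7]]·[α, β, γ]ᵀ = [24166, 2524, 292]ᵀ.
Solving the 3×3 system (Gaussian elimination) gives α = 236539/241258, β = -87619/120629, γ = 186090/120629.

β = -0.7264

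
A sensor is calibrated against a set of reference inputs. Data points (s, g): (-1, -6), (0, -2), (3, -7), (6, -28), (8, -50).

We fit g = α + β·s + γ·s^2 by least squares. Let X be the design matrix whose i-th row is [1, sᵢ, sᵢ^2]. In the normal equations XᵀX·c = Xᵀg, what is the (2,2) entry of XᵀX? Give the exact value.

110

Row 2 ↔ basis s, column 2 ↔ basis s, so (XᵀX)_{2,2} = Σᵢ (s)·(s) = (-1)·(-1) + (0)·(0) + (3)·(3) + (6)·(6) + (8)·(8) = 110.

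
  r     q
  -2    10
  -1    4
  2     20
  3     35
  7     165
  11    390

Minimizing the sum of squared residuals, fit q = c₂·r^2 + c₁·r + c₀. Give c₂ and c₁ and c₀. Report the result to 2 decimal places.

With design matrix X, XᵀX = [[17156, 1700, 188]; [1700, 188, 20]; [188, 20, 6]] and Xᵀq = [55714, 5566, 624]ᵀ.
Inverting the 3×3 Gram matrix, [c₂, c₁, c₀]ᵀ = [412/137, 583/274, 367/137]ᵀ.

c₂ = 3.01, c₁ = 2.13, c₀ = 2.68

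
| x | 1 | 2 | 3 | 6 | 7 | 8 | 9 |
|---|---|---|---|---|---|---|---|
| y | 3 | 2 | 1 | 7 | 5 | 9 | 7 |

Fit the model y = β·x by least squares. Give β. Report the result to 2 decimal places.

β = 0.91

Setting ∂/∂β … = 0 gives: 244·β = 222.
(Σx·x = 244, Σx·y = 222.)
β = 222/244 = 0.909836.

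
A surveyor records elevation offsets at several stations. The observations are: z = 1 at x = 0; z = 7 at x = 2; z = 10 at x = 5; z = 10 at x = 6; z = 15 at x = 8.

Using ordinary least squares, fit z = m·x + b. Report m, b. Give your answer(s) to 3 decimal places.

Entries of AᵀA: Σx·x = 129, Σx = 21, Σ1 = 5.
And Σx·z = 244, Σz = 43.
Normal equations: [[129, 21]; [21, 5]]·[m, b]ᵀ = [244, 43]ᵀ.
Δ = 129·5 − 21² = 204.
m = (244·5 − 21·43)/204 = 317/204; b = (129·43 − 21·244)/204 = 141/68.

m = 1.554, b = 2.074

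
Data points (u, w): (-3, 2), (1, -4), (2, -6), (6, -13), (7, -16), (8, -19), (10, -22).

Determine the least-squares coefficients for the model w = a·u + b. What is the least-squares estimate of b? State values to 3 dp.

Normal-equation sums: Σu·u = 263, Σu = 31, Σ1 = 7.
Right-hand side: Σu·w = -584, Σw = -78.
Eliminating b: 7·(row 1) − 31·(row 2) gives 880·a = 7·(-584) − 31·(-78) = -1670, so a = -167/88.
Then b = ((-78) − 31·(-167/88))/7 = -241/88.

b = -2.739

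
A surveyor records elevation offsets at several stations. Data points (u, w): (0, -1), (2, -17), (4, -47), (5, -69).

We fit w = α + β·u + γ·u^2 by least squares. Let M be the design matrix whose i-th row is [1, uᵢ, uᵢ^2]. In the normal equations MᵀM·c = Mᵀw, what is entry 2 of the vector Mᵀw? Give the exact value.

-567

Entry 2 ↔ basis u, so (Mᵀw)_{2} = Σᵢ (u)·wᵢ = (0)·(-1) + (2)·(-17) + (4)·(-47) + (5)·(-69) = -567.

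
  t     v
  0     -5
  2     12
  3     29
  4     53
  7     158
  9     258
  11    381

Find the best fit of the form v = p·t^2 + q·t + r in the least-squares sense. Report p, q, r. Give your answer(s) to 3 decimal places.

p = 2.951, q = 2.655, r = -5.109

Sums needed: Σt^2·t^2 = 23956, Σt^2·t = 2502, Σt^2 = 280, Σt·t = 280, Σt = 36, Σ1 = 7.
Right-hand side: Σt^2·v = 75898, Σt·v = 7942, Σv = 886.
So XᵀX·[p, q, r]ᵀ = Xᵀv: [[23956, 2502, 280]; [2502, 280, 36]; [280, 36, 7]]·[p, q, r]ᵀ = [75898, 7942, 886]ᵀ.
Row-reducing yields p = 141403/47923, q = 127243/47923, r = -244830/47923.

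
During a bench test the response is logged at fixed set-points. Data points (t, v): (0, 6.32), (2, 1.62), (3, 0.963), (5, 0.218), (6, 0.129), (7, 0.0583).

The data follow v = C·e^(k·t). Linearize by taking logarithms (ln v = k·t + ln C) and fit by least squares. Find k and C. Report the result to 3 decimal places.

Linearized form: ln v = k·t + ln C. From the 6 transformed points,
AᵀA = [[123.0000, 23.0000]; [23.0000, 6]], rhs = [-38.9473, -4.1249]ᵀ  (here Σt = 23.0000, Σ(t)² = 123.0000, Σln v = -4.1249, Σt·ln v = -38.9473).
Δ = 123.0000·6 − (23.0000)² = 209.0000; k = (-38.9473·6 − 23.0000·-4.1249)/209.0000 = -0.66417, ln C = (123.0000·-4.1249 − 23.0000·-38.9473)/209.0000 = 1.85848, so C = exp(1.85848) = 6.41401.

k = -0.664, C = 6.414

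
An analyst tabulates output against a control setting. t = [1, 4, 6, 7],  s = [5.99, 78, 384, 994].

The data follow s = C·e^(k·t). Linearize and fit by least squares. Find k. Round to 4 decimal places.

k = 0.8446

Taking logs, ln s = k·t + ln C, so regress ln s on t.
Over the data: Σt = 18.0000, Σ(t)² = 102.0000, Σln s = 18.9992, Σt·ln s = 103.2329.
Normal system: [[102.0000, 18.0000]; [18.0000, 4]]·[k, ln C]ᵀ = [103.2329, 18.9992]ᵀ.
Slope k = (n·Σt·ln s − Σt·Σln s)/(n·Σ(t)² − (Σt)²) = (4·103.2329 − 18.0000·18.9992)/84.0000 = 0.84460; ln C = (Σln s − k·Σt)/n = 0.94909.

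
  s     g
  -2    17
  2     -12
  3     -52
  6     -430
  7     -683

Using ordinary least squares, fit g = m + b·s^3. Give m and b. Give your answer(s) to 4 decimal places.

m = 2.2389, b = -1.9986

Compute the Gram sums: Σ1 = 5, Σs^3 = 586, Σs^3·s^3 = 165162.
Right-hand side: Σg = -1160, Σs^3·g = -328785.
det = 5·165162 − 586² = 482414.
m = ((-1160)·165162 − 586·(-328785))/482414 = 540045/241207; b = (5·(-328785) − 586·(-1160))/482414 = -964165/482414.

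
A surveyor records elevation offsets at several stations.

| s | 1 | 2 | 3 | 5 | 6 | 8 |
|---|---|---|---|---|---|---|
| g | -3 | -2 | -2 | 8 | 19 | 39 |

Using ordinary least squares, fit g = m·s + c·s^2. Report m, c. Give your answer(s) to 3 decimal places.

m = -3.502, c = 1.057

Forming MᵀM = [[139, 889]; [889, 6115]] and Mᵀg = [453, 3351]ᵀ gives MᵀM·[m, c]ᵀ = Mᵀg.
Δ = 139·6115 − 889² = 59664.
m = (453·6115 − 889·3351)/59664 = -4353/1243; c = (139·3351 − 889·453)/59664 = 1314/1243.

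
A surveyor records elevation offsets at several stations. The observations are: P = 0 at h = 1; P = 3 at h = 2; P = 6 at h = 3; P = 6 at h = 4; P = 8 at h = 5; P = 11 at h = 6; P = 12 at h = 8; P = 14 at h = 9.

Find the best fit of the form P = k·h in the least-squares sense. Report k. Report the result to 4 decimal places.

k = 1.5932

Entries of AᵀA: Σh·h = 236.
For AᵀP: Σh·P = 376.
Normal equations: [[236]]·[k]ᵀ = [376]ᵀ.
Hence k = 376 / 236 ≈ 1.59322.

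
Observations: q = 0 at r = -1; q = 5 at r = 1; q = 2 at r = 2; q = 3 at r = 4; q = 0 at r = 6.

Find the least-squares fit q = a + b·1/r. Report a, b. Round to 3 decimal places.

a = 1.585, b = 2.263

The normal system AᵀA·[a, b]ᵀ = Aᵀq is [[5, 11/12]; [11/12, 337/144]]·[a, b]ᵀ = [10, 27/4]ᵀ.
Determinant 5·(337/144) − (11/12)² = 391/36.
a = (10·(337/144) − (11/12)·(27/4))/(391/36) = 2479/1564; b = (5·(27/4) − (11/12)·10)/(391/36) = 885/391.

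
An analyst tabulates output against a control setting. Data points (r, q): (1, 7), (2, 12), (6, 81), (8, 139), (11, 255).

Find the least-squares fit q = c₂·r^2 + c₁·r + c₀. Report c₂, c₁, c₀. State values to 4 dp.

c₂ = 1.9914, c₁ = 1.0078, c₀ = 3.1472

Setting ∂/∂c₂ … = 0 gives: 20050·c₂ + 2068·c₁ + 226·c₀ = 42722;  2068·c₂ + 226·c₁ + 28·c₀ = 4434;  226·c₂ + 28·c₁ + 5·c₀ = 494.
Row-reducing yields c₂ = 91409/45903, c₁ = 46261/45903, c₀ = 48156/15301.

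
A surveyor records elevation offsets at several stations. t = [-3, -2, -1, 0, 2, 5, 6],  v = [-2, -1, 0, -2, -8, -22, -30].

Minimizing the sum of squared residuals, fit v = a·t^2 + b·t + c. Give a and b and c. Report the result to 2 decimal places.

a = -0.50, b = -1.60, c = -2.00

With design matrix A, AᵀA = [[2035, 313, 79]; [313, 79, 7]; [79, 7, 7]] and Aᵀv = [-1684, -298, -65]ᵀ.
Solving the 3×3 system (Gaussian elimination) gives a = -1803/3574, b = -51355/32166, c = -32098/16083.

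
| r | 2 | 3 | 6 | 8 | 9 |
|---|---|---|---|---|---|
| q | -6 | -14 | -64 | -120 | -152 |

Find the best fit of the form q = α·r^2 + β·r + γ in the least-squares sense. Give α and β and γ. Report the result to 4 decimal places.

Sums needed: Σr^2·r^2 = 12050, Σr^2·r = 1492, Σr^2 = 194, Σr·r = 194, Σr = 28, Σ1 = 5.
For Aᵀq: Σr^2·q = -22446, Σr·q = -2766, Σq = -356.
AᵀA·[α, β, γ]ᵀ = Aᵀq becomes [[12050, 1492, 194]; [1492, 194, 28]; [194, 28, 5]]·[α, β, γ]ᵀ = [-22446, -2766, -356]ᵀ.
Solving the 3×3 system (Gaussian elimination) gives α = -1093/519, β = 1141/519, γ = -934/519.

α = -2.1060, β = 2.1985, γ = -1.7996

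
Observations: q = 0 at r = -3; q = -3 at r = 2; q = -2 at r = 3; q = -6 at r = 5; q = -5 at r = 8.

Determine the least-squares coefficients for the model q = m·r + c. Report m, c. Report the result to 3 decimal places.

AᵀA·[m, c]ᵀ = Aᵀq reads: 111·m + 15·c = -82;  15·m + 5·c = -16.
(Σr·r = 111, Σr = 15, Σ1 = 5, Σr·q = -82, Σq = -16.)
Determinant 111·5 − 15² = 330.
m = ((-82)·5 − 15·(-16))/330 = -17/33; c = (111·(-16) − 15·(-82))/330 = -91/55.

m = -0.515, c = -1.655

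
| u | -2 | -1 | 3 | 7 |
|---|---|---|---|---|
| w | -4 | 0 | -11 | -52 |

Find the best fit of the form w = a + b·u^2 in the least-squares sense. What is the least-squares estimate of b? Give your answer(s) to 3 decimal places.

b = -1.067

Forming AᵀA = [[4, 63]; [63, 2499]] and Aᵀw = [-67, -2663]ᵀ gives AᵀA·[a, b]ᵀ = Aᵀw.
Δ = 4·2499 − 63² = 6027.
a = ((-67)·2499 − 63·(-2663))/6027 = 16/287; b = (4·(-2663) − 63·(-67))/6027 = -6431/6027.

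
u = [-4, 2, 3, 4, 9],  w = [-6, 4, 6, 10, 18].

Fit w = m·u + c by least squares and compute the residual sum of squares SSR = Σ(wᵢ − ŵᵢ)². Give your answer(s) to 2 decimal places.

The normal equations are: 126·m + 14·c = 252;  14·m + 5·c = 32.
Eliminating c: 5·(row 1) − 14·(row 2) gives 434·m = 5·252 − 14·32 = 812, so m = 58/31.
Then c = (32 − 14·(58/31))/5 = 36/31.
Residuals: 10/31, -28/31, -24/31, 42/31, 0; SSR = 104/31.

SSR = 3.35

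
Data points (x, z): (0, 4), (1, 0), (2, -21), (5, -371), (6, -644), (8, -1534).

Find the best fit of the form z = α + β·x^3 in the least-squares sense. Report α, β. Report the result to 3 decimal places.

α = 3.662, β = -3.002

The normal system AᵀA·[α, β]ᵀ = Aᵀz is [[6, 862]; [862, 324490]]·[α, β]ᵀ = [-2566, -971055]ᵀ.
Eliminating β: 324490·(row 1) − 862·(row 2) gives 1203896·α = 324490·(-2566) − 862·(-971055) = 4408070, so α = 2204035/601948.
Then β = ((-971055) − 862·(2204035/601948))/324490 = -1807219/601948.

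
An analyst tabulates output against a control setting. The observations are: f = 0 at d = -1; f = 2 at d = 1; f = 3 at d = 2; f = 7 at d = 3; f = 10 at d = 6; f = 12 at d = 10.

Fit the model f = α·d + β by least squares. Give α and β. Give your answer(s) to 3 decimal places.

α = 1.161, β = 1.602

Forming MᵀM = [[151, 21]; [21, 6]] and Mᵀf = [209, 34]ᵀ gives MᵀM·[α, β]ᵀ = Mᵀf.
Determinant 151·6 − 21² = 465.
α = (209·6 − 21·34)/465 = 36/31; β = (151·34 − 21·209)/465 = 149/93.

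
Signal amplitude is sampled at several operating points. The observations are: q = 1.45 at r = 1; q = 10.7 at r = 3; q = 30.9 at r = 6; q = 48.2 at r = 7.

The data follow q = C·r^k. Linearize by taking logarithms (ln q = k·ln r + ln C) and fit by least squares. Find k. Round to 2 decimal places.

Let Y = ln q. Fitting Y = k·ln r + ln C by least squares:
Σln r = 4.8363, Σ(ln r)² = 8.2039, Σln q = 10.0479, Σln r·ln q = 16.2922.
Equations: 8.2039·k + 4.8363·ln C = 16.2922;  4.8363·k + 4·ln C = 10.0479.
Δ = 8.2039·4 − (4.8363)² = 9.4260; k = (16.2922·4 − 4.8363·10.0479)/9.4260 = 1.75833, ln C = (8.2039·10.0479 − 4.8363·16.2922)/9.4260 = 0.38604.

k = 1.76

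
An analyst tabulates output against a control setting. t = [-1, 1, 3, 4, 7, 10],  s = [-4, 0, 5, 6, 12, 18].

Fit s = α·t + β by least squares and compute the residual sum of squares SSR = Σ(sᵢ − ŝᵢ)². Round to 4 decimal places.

SSR = 0.8208

Compute the Gram sums: Σt·t = 176, Σt = 24, Σ1 = 6.
And Σt·s = 307, Σs = 37.
XᵀX·[α, β]ᵀ = Xᵀs becomes [[176, 24]; [24, 6]]·[α, β]ᵀ = [307, 37]ᵀ.
det = 176·6 − 24² = 480.
α = (307·6 − 24·37)/480 = 159/80; β = (176·37 − 24·307)/480 = -107/60.
Residuals: -11/48, -49/240, 197/240, -1/6, -31/240, -11/120; SSR = 197/240.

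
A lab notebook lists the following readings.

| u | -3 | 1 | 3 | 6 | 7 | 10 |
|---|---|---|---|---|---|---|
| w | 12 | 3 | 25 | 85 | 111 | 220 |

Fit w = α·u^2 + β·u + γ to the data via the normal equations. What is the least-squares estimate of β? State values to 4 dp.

β = 2.0548

Setting ∂/∂α … = 0 gives: 13860·α + 1560·β + 204·γ = 30835;  1560·α + 204·β + 24·γ = 3529;  204·α + 24·β + 6·γ = 456.
Inverting the 3×3 Gram matrix, [α, β, γ]ᵀ = [32269/16188, 33263/16188, 15/2698]ᵀ.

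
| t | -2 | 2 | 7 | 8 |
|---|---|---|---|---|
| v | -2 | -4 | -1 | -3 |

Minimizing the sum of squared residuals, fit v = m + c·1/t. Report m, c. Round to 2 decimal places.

Normal-equation sums: Σ1 = 4, Σ1/t = 15/56, Σ1/t·1/t = 1681/3136.
For Xᵀv: Σv = -10, Σ1/t·v = -85/56.
XᵀX·[m, c]ᵀ = Xᵀv becomes [[4, 15/56]; [15/56, 1681/3136]]·[m, c]ᵀ = [-10, -85/56]ᵀ.
Δ = 4·(1681/3136) − (15/56)² = 6499/3136.
m = ((-10)·(1681/3136) − (15/56)·(-85/56))/(6499/3136) = -15535/6499; c = (4·(-85/56) − (15/56)·(-10))/(6499/3136) = -10640/6499.

m = -2.39, c = -1.64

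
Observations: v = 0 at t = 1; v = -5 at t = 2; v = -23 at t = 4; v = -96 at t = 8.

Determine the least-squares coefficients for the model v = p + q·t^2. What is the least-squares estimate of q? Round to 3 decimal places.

q = -1.521

From the data, Σ1 = 4, Σt^2 = 85, Σt^2·t^2 = 4369.
And Σv = -124, Σt^2·v = -6532.
So AᵀA·[p, q]ᵀ = Aᵀv: [[4, 85]; [85, 4369]]·[p, q]ᵀ = [-124, -6532]ᵀ.
Δ = 4·4369 − 85² = 10251.
p = ((-124)·4369 − 85·(-6532))/10251 = 88/67; q = (4·(-6532) − 85·(-124))/10251 = -1732/1139.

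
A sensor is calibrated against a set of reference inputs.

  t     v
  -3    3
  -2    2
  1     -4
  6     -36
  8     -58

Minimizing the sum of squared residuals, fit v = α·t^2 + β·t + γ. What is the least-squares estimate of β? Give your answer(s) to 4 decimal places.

The normal system MᵀM·[α, β, γ]ᵀ = Mᵀv is [[5490, 694, 114]; [694, 114, 10]; [114, 10, 5]]·[α, β, γ]ᵀ = [-4977, -697, -93]ᵀ.
Row-reducing yields α = -37993/68224, β = -182529/68224, γ = -9417/17056.

β = -2.6754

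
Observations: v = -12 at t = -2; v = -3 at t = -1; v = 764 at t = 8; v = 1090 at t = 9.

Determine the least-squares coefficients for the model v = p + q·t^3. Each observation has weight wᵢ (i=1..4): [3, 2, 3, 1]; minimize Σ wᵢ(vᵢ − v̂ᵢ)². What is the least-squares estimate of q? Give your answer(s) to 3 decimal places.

q = 1.495

With design matrix X, XᵀWX = [[9, 2239]; [2239, 1318067]] and XᵀWv = [3340, 1968408]ᵀ.
det = 9·1318067 − 2239² = 6849482.
p = (3340·1318067 − 2239·1968408)/6849482 = -2460866/3424741; q = (9·1968408 − 2239·3340)/6849482 = 5118706/3424741.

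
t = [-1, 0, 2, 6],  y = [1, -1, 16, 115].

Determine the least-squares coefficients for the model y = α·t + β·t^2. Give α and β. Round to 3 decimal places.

Normal-equation sums: Σt·t = 41, Σt·t^2 = 223, Σt^2·t^2 = 1313.
Moment sums: Σt·y = 721, Σt^2·y = 4205.
So AᵀA·[α, β]ᵀ = Aᵀy: [[41, 223]; [223, 1313]]·[α, β]ᵀ = [721, 4205]ᵀ.
Determinant 41·1313 − 223² = 4104.
α = (721·1313 − 223·4205)/4104 = 1493/684; β = (41·4205 − 223·721)/4104 = 1937/684.

α = 2.183, β = 2.832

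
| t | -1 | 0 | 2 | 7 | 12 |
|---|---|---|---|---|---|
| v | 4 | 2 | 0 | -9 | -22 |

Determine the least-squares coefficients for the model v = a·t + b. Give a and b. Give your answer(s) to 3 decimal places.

a = -1.958, b = 2.831

From the data, Σt·t = 198, Σt = 20, Σ1 = 5.
And Σt·v = -331, Σv = -25.
XᵀX·[a, b]ᵀ = Xᵀv becomes [[198, 20]; [20, 5]]·[a, b]ᵀ = [-331, -25]ᵀ.
det = 198·5 − 20² = 590.
a = ((-331)·5 − 20·(-25))/590 = -231/118; b = (198·(-25) − 20·(-331))/590 = 167/59.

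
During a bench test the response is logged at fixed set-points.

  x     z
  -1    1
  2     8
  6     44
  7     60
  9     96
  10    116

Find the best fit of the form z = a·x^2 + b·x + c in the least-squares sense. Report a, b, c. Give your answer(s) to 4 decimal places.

a = 1.0516, b = 0.9997, c = 1.1702

MᵀM·[a, b, c]ᵀ = Mᵀz reads: 20275·a + 2295·b + 271·c = 23933;  2295·a + 271·b + 33·c = 2723;  271·a + 33·b + 6·c = 325.
(Σx^2·x^2 = 20275, Σx^2·x = 2295, Σx^2 = 271, Σx·x = 271, Σx = 33, Σ1 = 6, Σx^2·z = 23933, Σx·z = 2723, Σz = 325.)
Row-reducing yields a = 226825/215692, b = 215633/215692, c = 126203/107846.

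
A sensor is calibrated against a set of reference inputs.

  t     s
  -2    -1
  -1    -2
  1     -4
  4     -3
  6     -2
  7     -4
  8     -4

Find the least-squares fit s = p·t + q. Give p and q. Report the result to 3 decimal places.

From the data, Σt·t = 171, Σt = 23, Σ1 = 7.
Moment sums: Σt·s = -84, Σs = -20.
MᵀM·[p, q]ᵀ = Mᵀs becomes [[171, 23]; [23, 7]]·[p, q]ᵀ = [-84, -20]ᵀ.
Determinant 171·7 − 23² = 668.
p = ((-84)·7 − 23·(-20))/668 = -32/167; q = (171·(-20) − 23·(-84))/668 = -372/167.

p = -0.192, q = -2.228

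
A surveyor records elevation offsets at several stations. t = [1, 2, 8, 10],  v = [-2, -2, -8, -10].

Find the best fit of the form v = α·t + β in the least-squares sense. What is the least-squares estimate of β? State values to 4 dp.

β = -0.6298

From the data, Σt·t = 169, Σt = 21, Σ1 = 4.
Right-hand side: Σt·v = -170, Σv = -22.
MᵀM·[α, β]ᵀ = Mᵀv becomes [[169, 21]; [21, 4]]·[α, β]ᵀ = [-170, -22]ᵀ.
det = 169·4 − 21² = 235.
α = ((-170)·4 − 21·(-22))/235 = -218/235; β = (169·(-22) − 21·(-170))/235 = -148/235.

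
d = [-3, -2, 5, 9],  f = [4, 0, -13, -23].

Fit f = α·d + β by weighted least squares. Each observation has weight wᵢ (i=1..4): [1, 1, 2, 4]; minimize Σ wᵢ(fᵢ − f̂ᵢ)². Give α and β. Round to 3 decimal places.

α = -2.181, β = -3.073

Setting ∂/∂α … = 0 gives: 387·α + 41·β = -970;  41·α + 8·β = -114.
(Σwᵢ·d·d = 387, Σwᵢ·d = 41, Σwᵢ·1 = 8, Σwᵢ·d·f = -970, Σwᵢ·f = -114.)
Eliminating β: 8·(row 1) − 41·(row 2) gives 1415·α = 8·(-970) − 41·(-114) = -3086, so α = -3086/1415.
Then β = ((-114) − 41·(-3086/1415))/8 = -4348/1415.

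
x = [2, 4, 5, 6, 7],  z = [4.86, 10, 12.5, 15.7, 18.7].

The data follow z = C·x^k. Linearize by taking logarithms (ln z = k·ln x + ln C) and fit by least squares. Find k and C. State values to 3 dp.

k = 1.070, C = 2.291

With ln zᵢ as the transformed response and ln xᵢ as the regressor:
AᵀA = [[11.9895, 7.4265]; [7.4265, 5]], rhs = [18.9855, 12.0915]ᵀ  (here Σln x = 7.4265, Σ(ln x)² = 11.9895, Σln z = 12.0915, Σln x·ln z = 18.9855).
Δ = 11.9895·5 − (7.4265)² = 4.7940; k = (18.9855·5 − 7.4265·12.0915)/4.7940 = 1.06990, ln C = (11.9895·12.0915 − 7.4265·18.9855)/4.7940 = 0.82917, so C = exp(0.82917) = 2.29142.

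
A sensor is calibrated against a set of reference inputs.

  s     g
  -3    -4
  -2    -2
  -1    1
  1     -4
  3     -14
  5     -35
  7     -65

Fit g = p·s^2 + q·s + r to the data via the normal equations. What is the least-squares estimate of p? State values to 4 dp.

With design matrix A, AᵀA = [[3206, 460, 98]; [460, 98, 10]; [98, 10, 7]] and Aᵀg = [-4233, -661, -123]ᵀ.
Inverting the 3×3 Gram matrix, [p, q, r]ᵀ = [-192203/178962, -43247/25566, -3551/29827]ᵀ.

p = -1.0740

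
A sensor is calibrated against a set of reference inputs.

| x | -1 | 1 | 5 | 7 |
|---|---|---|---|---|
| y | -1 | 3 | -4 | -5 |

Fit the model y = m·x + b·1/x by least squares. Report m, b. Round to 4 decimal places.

Entries of MᵀM: Σx·x = 76, Σx·1/x = 4, Σ1/x·1/x = 2524/1225.
And Σx·y = -51, Σ1/x·y = 87/35.
So MᵀM·[m, b]ᵀ = Mᵀy: [[76, 4]; [4, 2524/1225]]·[m, b]ᵀ = [-51, 87/35]ᵀ.
Eliminating b: (2524/1225)·(row 1) − 4·(row 2) gives (172224/1225)·m = (2524/1225)·(-51) − 4·(87/35) = -140904/1225, so m = -1957/2392.
Then b = ((87/35) − 4·(-1957/2392))/(2524/1225) = 6685/2392.

m = -0.8181, b = 2.7947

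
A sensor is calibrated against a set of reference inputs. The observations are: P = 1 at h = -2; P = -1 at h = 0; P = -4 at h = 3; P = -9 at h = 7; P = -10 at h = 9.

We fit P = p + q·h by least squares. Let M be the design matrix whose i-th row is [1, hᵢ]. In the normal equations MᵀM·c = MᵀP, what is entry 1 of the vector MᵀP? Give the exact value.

Entry 1 ↔ basis 1, so (MᵀP)_{1} = Σᵢ Pᵢ = (1)·(1) + (1)·(-1) + (1)·(-4) + (1)·(-9) + (1)·(-10) = -23.

-23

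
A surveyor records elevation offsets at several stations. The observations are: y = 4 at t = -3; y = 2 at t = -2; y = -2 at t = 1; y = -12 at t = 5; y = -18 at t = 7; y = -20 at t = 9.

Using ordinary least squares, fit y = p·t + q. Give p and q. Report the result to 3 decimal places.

Sums needed: Σt·t = 169, Σt = 17, Σ1 = 6.
Moment sums: Σt·y = -384, Σy = -46.
Normal equations: [[169, 17]; [17, 6]]·[p, q]ᵀ = [-384, -46]ᵀ.
Determinant 169·6 − 17² = 725.
p = ((-384)·6 − 17·(-46))/725 = -1522/725; q = (169·(-46) − 17·(-384))/725 = -1246/725.

p = -2.099, q = -1.719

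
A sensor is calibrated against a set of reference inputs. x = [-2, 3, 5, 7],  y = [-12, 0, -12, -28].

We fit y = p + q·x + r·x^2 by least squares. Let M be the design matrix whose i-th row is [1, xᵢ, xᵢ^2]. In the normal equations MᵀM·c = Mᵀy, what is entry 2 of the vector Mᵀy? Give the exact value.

Entry 2 ↔ basis x, so (Mᵀy)_{2} = Σᵢ (x)·yᵢ = (-2)·(-12) + (3)·(0) + (5)·(-12) + (7)·(-28) = -232.

-232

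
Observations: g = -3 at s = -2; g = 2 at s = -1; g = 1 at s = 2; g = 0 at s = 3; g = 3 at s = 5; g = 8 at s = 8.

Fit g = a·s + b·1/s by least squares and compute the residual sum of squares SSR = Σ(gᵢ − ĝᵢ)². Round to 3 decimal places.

Forming AᵀA = [[107, 6]; [6, 24001/14400]] and Aᵀg = [85, 8/5]ᵀ gives AᵀA·[a, b]ᵀ = Aᵀg.
Eliminating b: (24001/14400)·(row 1) − 6·(row 2) gives (2049707/14400)·a = (24001/14400)·85 − 6·(8/5) = 380369/2880, so a = 172895/186337.
Then b = ((8/5) − 6·(172895/186337))/(24001/14400) = -443520/186337.
Residuals: -434981/186337, 102049/186337, 62307/186337, -370845/186337, -216760/186337, 162976/186337; SSR = 2224876/186337.

SSR = 11.940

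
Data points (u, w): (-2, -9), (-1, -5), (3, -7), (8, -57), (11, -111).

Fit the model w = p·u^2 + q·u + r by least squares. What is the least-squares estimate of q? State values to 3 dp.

The normal equations are: 18835·p + 1861·q + 199·r = -17183;  1861·p + 199·q + 19·r = -1675;  199·p + 19·q + 5·r = -189.
Row-reducing yields p = -209896/204267, q = 287464/204267, r = -21895/9727.

q = 1.407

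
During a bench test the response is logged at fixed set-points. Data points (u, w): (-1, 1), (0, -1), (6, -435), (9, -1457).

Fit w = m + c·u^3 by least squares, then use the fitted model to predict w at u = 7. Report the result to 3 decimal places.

Forming XᵀX = [[4, 944]; [944, 578098]] and Xᵀw = [-1892, -1156114]ᵀ gives XᵀX·[m, c]ᵀ = Xᵀw.
Δ = 4·578098 − 944² = 1421256.
m = ((-1892)·578098 − 944·(-1156114))/1421256 = -99575/59219; c = (4·(-1156114) − 944·(-1892))/1421256 = -118267/59219.
At u = 7: ŵ = (-99575/59219)·(1) + (-118267/59219)·(343) = -40665156/59219.

ŵ = -686.691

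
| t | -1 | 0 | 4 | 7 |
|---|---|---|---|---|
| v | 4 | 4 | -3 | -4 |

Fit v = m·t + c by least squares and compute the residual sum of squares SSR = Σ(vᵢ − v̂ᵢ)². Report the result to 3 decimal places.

The normal equations are: 66·m + 10·c = -44;  10·m + 4·c = 1.
(Σt·t = 66, Σt = 10, Σ1 = 4, Σt·v = -44, Σv = 1.)
Eliminating c: 4·(row 1) − 10·(row 2) gives 164·m = 4·(-44) − 10·1 = -186, so m = -93/82.
Then c = (1 − 10·(-93/82))/4 = 253/82.
Residuals: -9/41, 75/82, -127/82, 35/41; SSR = 329/82.

SSR = 4.012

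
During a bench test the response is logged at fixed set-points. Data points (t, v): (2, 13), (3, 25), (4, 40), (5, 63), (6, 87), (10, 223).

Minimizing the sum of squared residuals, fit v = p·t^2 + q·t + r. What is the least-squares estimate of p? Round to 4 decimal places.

Compute the Gram sums: Σt^2·t^2 = 12274, Σt^2·t = 1440, Σt^2 = 190, Σt·t = 190, Σt = 30, Σ1 = 6.
Right-hand side: Σt^2·v = 27924, Σt·v = 3328, Σv = 451.
Normal equations: [[12274, 1440, 190]; [1440, 190, 30]; [190, 30, 6]]·[p, q, r]ᵀ = [27924, 3328, 451]ᵀ.
Row-reducing yields p = 43/22, q = 317/110, r = -25/22.

p = 1.9545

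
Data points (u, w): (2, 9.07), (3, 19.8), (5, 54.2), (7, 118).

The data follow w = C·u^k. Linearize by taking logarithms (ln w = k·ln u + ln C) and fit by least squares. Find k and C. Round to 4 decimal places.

k = 2.0345, C = 2.1572

Let Y = ln w. Fitting Y = k·ln u + ln C by least squares:
XᵀX = [[8.0643, 5.3471]; [5.3471, 4]], rhs = [20.5178, 13.9540]ᵀ  (here Σln u = 5.3471, Σ(ln u)² = 8.0643, Σln w = 13.9540, Σln u·ln w = 20.5178).
Slope k = (n·Σln u·ln w − Σln u·Σln w)/(n·Σ(ln u)² − (Σln u)²) = (4·20.5178 − 5.3471·13.9540)/3.6655 = 2.03451; ln C = (Σln w − k·Σln u)/n = 0.76882, so C = exp(0.76882) = 2.15722.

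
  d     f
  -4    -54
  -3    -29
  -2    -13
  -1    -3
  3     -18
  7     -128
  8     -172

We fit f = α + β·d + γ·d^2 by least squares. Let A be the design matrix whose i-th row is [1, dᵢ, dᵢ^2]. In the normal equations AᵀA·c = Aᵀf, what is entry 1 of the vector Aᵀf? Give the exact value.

Entry 1 ↔ basis 1, so (Aᵀf)_{1} = Σᵢ fᵢ = (1)·(-54) + (1)·(-29) + (1)·(-13) + (1)·(-3) + (1)·(-18) + (1)·(-128) + (1)·(-172) = -417.

-417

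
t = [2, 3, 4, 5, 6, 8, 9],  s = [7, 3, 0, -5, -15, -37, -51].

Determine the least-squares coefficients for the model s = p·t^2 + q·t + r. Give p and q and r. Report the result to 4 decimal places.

Sums needed: Σt^2·t^2 = 12931, Σt^2·t = 1681, Σt^2 = 235, Σt·t = 235, Σt = 37, Σ1 = 7.
For Xᵀs: Σt^2·s = -7109, Σt·s = -847, Σs = -98.
Solving the 3×3 system (Gaussian elimination) gives p = -3613/3612, q = 10075/3612, r = 208/43.

p = -1.0003, q = 2.7893, r = 4.8372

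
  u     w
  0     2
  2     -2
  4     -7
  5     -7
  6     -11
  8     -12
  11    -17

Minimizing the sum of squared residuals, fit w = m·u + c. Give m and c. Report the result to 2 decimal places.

m = -1.71, c = 1.08

From the data, Σu·u = 266, Σu = 36, Σ1 = 7.
Right-hand side: Σu·w = -416, Σw = -54.
AᵀA·[m, c]ᵀ = Aᵀw becomes [[266, 36]; [36, 7]]·[m, c]ᵀ = [-416, -54]ᵀ.
det = 266·7 − 36² = 566.
m = ((-416)·7 − 36·(-54))/566 = -484/283; c = (266·(-54) − 36·(-416))/566 = 306/283.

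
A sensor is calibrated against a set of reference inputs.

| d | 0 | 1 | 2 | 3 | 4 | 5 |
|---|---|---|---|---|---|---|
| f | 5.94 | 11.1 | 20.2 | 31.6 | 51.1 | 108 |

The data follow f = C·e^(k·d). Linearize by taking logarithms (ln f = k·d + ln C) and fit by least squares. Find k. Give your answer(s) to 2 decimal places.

k = 0.56

Taking logs, ln f = k·d + ln C, so regress ln f on d.
Σd = 15.0000, Σ(d)² = 55.0000, Σln f = 19.2634, Σd·ln f = 57.9236.
Equations: 55.0000·k + 15.0000·ln C = 57.9236;  15.0000·k + 6·ln C = 19.2634.
Δ = 55.0000·6 − (15.0000)² = 105.0000; k = (57.9236·6 − 15.0000·19.2634)/105.0000 = 0.55800, ln C = (55.0000·19.2634 − 15.0000·57.9236)/105.0000 = 1.81556.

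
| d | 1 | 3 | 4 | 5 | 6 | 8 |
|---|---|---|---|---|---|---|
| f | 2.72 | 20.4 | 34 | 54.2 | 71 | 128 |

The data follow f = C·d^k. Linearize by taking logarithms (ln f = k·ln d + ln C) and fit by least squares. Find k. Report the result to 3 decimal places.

k = 1.844

Linearized form: ln f = k·ln d + ln C. From the 6 transformed points,
Σln d = 7.9655, Σ(ln d)² = 13.2535, Σln f = 20.6499, Σln d·ln f = 32.3547.
Equations: 13.2535·k + 7.9655·ln C = 32.3547;  7.9655·k + 6·ln C = 20.6499.
Slope k = (n·Σln d·ln f − Σln d·Σln f)/(n·Σ(ln d)² − (Σln d)²) = (6·32.3547 − 7.9655·20.6499)/16.0713 = 1.84429; ln C = (Σln f − k·Σln d)/n = 0.99319.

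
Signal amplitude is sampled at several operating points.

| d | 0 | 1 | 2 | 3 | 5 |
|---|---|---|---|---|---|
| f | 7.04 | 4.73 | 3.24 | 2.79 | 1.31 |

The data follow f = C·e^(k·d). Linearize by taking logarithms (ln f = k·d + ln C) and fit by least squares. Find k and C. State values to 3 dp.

k = -0.325, C = 6.763

Taking logs, ln f = k·d + ln C, so regress ln f on d.
Σd = 11.0000, Σ(d)² = 39.0000, Σln f = 5.9772, Σd·ln f = 8.3333.
Equations: 39.0000·k + 11.0000·ln C = 8.3333;  11.0000·k + 5·ln C = 5.9772.
Solving (det = 74.0000): k = -0.32544, ln C = 1.91139, so C = exp(1.91139) = 6.76251.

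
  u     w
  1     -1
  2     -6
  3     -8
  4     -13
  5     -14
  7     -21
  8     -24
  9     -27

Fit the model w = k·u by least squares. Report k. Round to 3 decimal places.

k = -2.976

Sums needed: Σu·u = 249.
Moment sums: Σu·w = -741.
AᵀA·[k]ᵀ = Aᵀw becomes [[249]]·[k]ᵀ = [-741]ᵀ.
Hence k = -741 / 249 ≈ -2.9759.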